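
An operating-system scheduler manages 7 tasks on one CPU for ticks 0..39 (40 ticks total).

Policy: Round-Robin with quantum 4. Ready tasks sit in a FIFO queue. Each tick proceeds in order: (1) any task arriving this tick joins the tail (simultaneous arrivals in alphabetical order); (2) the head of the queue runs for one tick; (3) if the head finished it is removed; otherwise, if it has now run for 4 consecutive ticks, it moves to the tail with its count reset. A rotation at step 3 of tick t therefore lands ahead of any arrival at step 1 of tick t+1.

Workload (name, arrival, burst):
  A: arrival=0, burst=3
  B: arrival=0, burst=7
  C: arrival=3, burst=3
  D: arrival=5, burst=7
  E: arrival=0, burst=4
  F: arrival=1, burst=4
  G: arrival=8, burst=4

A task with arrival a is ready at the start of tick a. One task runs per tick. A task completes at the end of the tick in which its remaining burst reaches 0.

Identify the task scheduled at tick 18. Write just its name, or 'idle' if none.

running at tick 18 = D

t=0: queue=[A,B,E] q_used=0 → run A
t=1: queue=[A,B,E,F] q_used=1 → run A
t=2: queue=[A,B,E,F] q_used=2 → run A
t=3: queue=[B,E,F,C] q_used=0 → run B
t=4: queue=[B,E,F,C] q_used=1 → run B
t=5: queue=[B,E,F,C,D] q_used=2 → run B
t=6: queue=[B,E,F,C,D] q_used=3 → run B
t=7: queue=[E,F,C,D,B] q_used=0 → run E
t=8: queue=[E,F,C,D,B,G] q_used=1 → run E
t=9: queue=[E,F,C,D,B,G] q_used=2 → run E
t=10: queue=[E,F,C,D,B,G] q_used=3 → run E
t=11: queue=[F,C,D,B,G] q_used=0 → run F
t=12: queue=[F,C,D,B,G] q_used=1 → run F
t=13: queue=[F,C,D,B,G] q_used=2 → run F
t=14: queue=[F,C,D,B,G] q_used=3 → run F
t=15: queue=[C,D,B,G] q_used=0 → run C
t=16: queue=[C,D,B,G] q_used=1 → run C
t=17: queue=[C,D,B,G] q_used=2 → run C
t=18: queue=[D,B,G] q_used=0 → run D
t=19: queue=[D,B,G] q_used=1 → run D
t=20: queue=[D,B,G] q_used=2 → run D
t=21: queue=[D,B,G] q_used=3 → run D
t=22: queue=[B,G,D] q_used=0 → run B
t=23: queue=[B,G,D] q_used=1 → run B
t=24: queue=[B,G,D] q_used=2 → run B
t=25: queue=[G,D] q_used=0 → run G
t=26: queue=[G,D] q_used=1 → run G
t=27: queue=[G,D] q_used=2 → run G
t=28: queue=[G,D] q_used=3 → run G
t=29: queue=[D] q_used=0 → run D
t=30: queue=[D] q_used=1 → run D
t=31: queue=[D] q_used=2 → run D
t=32: (idle)
t=33: (idle)
t=34: (idle)
t=35: (idle)
t=36: (idle)
t=37: (idle)
t=38: (idle)
t=39: (idle)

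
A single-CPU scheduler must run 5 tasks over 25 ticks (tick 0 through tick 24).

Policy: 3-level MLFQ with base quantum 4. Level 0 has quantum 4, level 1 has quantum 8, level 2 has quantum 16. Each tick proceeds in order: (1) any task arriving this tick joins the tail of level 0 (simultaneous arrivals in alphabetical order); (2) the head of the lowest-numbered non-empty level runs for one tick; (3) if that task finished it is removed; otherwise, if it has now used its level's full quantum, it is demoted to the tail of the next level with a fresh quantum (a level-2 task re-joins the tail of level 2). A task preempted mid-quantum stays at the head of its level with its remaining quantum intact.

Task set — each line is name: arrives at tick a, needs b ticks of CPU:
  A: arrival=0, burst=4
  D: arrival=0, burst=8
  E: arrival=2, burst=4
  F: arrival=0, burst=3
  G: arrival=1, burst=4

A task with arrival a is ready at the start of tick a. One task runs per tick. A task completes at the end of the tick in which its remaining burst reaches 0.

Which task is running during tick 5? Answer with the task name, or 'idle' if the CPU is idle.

running at tick 5 = D

t=0: L0/L1/L2 = ADF/-/- → run A
t=1: L0/L1/L2 = ADFG/-/- → run A
t=2: L0/L1/L2 = ADFGE/-/- → run A
t=3: L0/L1/L2 = ADFGE/-/- → run A
t=4: L0/L1/L2 = DFGE/-/- → run D
t=5: L0/L1/L2 = DFGE/-/- → run D
t=6: L0/L1/L2 = DFGE/-/- → run D
t=7: L0/L1/L2 = DFGE/-/- → run D
t=8: L0/L1/L2 = FGE/D/- → run F
t=9: L0/L1/L2 = FGE/D/- → run F
t=10: L0/L1/L2 = FGE/D/- → run F
t=11: L0/L1/L2 = GE/D/- → run G
t=12: L0/L1/L2 = GE/D/- → run G
t=13: L0/L1/L2 = GE/D/- → run G
t=14: L0/L1/L2 = GE/D/- → run G
t=15: L0/L1/L2 = E/D/- → run E
t=16: L0/L1/L2 = E/D/- → run E
t=17: L0/L1/L2 = E/D/- → run E
t=18: L0/L1/L2 = E/D/- → run E
t=19: L0/L1/L2 = -/D/- → run D
t=20: L0/L1/L2 = -/D/- → run D
t=21: L0/L1/L2 = -/D/- → run D
t=22: L0/L1/L2 = -/D/- → run D
t=23: (idle)
t=24: (idle)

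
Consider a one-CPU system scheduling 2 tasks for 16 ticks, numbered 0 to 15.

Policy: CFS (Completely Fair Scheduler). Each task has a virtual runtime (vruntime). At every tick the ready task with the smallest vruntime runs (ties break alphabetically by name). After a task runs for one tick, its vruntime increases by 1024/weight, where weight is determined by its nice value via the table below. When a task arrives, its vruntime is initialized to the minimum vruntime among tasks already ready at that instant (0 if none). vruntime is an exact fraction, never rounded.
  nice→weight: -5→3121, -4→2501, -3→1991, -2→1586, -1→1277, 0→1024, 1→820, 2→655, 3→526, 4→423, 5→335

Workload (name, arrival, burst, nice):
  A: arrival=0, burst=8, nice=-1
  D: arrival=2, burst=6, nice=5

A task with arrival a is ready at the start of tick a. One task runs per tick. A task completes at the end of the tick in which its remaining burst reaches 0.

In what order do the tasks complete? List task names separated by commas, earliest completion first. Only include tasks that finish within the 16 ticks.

completion order = A, D

t=0: vr[A=0] → run A
t=1: vr[A=1024/1277] → run A
t=2: vr[A=2048/1277 D=2048/1277] → run A
t=3: vr[A=3072/1277 D=2048/1277] → run D
t=4: vr[A=3072/1277 D=1993728/427795] → run A
t=5: vr[A=4096/1277 D=1993728/427795] → run A
t=6: vr[A=5120/1277 D=1993728/427795] → run A
t=7: vr[A=6144/1277 D=1993728/427795] → run D
t=8: vr[A=6144/1277 D=3301376/427795] → run A
t=9: vr[A=7168/1277 D=3301376/427795] → run A
t=10: vr[D=3301376/427795] → run D
t=11: vr[D=4609024/427795] → run D
t=12: vr[D=5916672/427795] → run D
t=13: vr[D=1444864/85559] → run D
t=14: (idle)
t=15: (idle)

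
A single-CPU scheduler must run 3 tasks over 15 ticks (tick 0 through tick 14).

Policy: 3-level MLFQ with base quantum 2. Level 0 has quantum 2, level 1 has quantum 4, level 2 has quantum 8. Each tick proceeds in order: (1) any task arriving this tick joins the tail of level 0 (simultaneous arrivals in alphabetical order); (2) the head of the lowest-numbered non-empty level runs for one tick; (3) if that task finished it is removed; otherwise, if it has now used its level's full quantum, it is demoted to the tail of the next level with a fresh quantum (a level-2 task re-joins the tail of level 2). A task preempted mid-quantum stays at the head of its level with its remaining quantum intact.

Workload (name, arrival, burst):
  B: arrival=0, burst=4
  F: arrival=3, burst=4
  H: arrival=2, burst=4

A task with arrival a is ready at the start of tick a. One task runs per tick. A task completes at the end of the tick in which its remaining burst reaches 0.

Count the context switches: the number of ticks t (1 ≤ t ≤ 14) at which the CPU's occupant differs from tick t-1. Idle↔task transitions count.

t=0: L0/L1/L2 = B/-/- → run B
t=1: L0/L1/L2 = B/-/- → run B
t=2: L0/L1/L2 = H/B/- → run H
t=3: L0/L1/L2 = HF/B/- → run H
t=4: L0/L1/L2 = F/BH/- → run F
t=5: L0/L1/L2 = F/BH/- → run F
t=6: L0/L1/L2 = -/BHF/- → run B
t=7: L0/L1/L2 = -/BHF/- → run B
t=8: L0/L1/L2 = -/HF/- → run H
t=9: L0/L1/L2 = -/HF/- → run H
t=10: L0/L1/L2 = -/F/- → run F
t=11: L0/L1/L2 = -/F/- → run F
t=12: (idle)
t=13: (idle)
t=14: (idle)

context switches = 6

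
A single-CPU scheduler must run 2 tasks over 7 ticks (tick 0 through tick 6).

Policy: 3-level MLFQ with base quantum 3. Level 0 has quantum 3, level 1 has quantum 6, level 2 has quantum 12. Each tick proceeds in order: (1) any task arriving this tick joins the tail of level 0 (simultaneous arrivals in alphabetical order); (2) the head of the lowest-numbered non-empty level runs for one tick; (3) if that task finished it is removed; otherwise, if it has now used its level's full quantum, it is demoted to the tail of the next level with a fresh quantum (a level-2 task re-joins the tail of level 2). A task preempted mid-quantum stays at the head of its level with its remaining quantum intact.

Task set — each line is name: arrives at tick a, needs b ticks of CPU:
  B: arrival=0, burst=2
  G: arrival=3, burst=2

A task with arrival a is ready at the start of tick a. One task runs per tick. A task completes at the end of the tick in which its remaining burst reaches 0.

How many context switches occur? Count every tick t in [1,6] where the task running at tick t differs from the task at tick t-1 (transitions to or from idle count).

t=0: L0/L1/L2 = B/-/- → run B
t=1: L0/L1/L2 = B/-/- → run B
t=2: (idle)
t=3: L0/L1/L2 = G/-/- → run G
t=4: L0/L1/L2 = G/-/- → run G
t=5: (idle)
t=6: (idle)

context switches = 3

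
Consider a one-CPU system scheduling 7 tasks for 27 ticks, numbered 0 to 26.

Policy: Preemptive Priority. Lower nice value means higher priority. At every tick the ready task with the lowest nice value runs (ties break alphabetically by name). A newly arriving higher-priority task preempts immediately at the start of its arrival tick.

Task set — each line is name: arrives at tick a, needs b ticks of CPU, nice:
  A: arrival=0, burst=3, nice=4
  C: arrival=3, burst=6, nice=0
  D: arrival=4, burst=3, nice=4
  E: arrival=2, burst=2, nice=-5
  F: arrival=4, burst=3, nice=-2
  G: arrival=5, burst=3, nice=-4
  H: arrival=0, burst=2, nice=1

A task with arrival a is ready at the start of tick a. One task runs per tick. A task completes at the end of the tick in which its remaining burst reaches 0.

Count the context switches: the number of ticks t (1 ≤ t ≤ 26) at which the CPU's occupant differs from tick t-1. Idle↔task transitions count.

context switches = 8

t=0: ready={A,H} → run H
t=1: ready={A,H} → run H
t=2: ready={A,E} → run E
t=3: ready={A,C,E} → run E
t=4: ready={A,C,D,F} → run F
t=5: ready={A,C,D,F,G} → run G
t=6: ready={A,C,D,F,G} → run G
t=7: ready={A,C,D,F,G} → run G
t=8: ready={A,C,D,F} → run F
t=9: ready={A,C,D,F} → run F
t=10: ready={A,C,D} → run C
t=11: ready={A,C,D} → run C
t=12: ready={A,C,D} → run C
t=13: ready={A,C,D} → run C
t=14: ready={A,C,D} → run C
t=15: ready={A,C,D} → run C
t=16: ready={A,D} → run A
t=17: ready={A,D} → run A
t=18: ready={A,D} → run A
t=19: ready={D} → run D
t=20: ready={D} → run D
t=21: ready={D} → run D
t=22: (idle)
t=23: (idle)
t=24: (idle)
t=25: (idle)
t=26: (idle)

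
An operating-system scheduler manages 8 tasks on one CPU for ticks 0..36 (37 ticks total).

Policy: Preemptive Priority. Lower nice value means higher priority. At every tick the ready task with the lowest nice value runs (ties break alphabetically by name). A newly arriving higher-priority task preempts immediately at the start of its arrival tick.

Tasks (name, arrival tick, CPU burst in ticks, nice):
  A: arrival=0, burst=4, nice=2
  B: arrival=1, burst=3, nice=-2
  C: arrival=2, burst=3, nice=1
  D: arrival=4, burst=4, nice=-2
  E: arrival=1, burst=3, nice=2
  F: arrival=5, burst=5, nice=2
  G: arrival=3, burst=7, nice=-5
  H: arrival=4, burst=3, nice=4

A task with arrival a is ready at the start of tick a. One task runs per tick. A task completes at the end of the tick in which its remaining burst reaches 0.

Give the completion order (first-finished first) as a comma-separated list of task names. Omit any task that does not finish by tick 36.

completion order = G, B, D, C, A, E, F, H

t=0: ready={A} → run A
t=1: ready={A,B,E} → run B
t=2: ready={A,B,C,E} → run B
t=3: ready={A,B,C,E,G} → run G
t=4: ready={A,B,C,D,E,G,H} → run G
t=5: ready={A,B,C,D,E,F,G,H} → run G
t=6: ready={A,B,C,D,E,F,G,H} → run G
t=7: ready={A,B,C,D,E,F,G,H} → run G
t=8: ready={A,B,C,D,E,F,G,H} → run G
t=9: ready={A,B,C,D,E,F,G,H} → run G
t=10: ready={A,B,C,D,E,F,H} → run B
t=11: ready={A,C,D,E,F,H} → run D
t=12: ready={A,C,D,E,F,H} → run D
t=13: ready={A,C,D,E,F,H} → run D
t=14: ready={A,C,D,E,F,H} → run D
t=15: ready={A,C,E,F,H} → run C
t=16: ready={A,C,E,F,H} → run C
t=17: ready={A,C,E,F,H} → run C
t=18: ready={A,E,F,H} → run A
t=19: ready={A,E,F,H} → run A
t=20: ready={A,E,F,H} → run A
t=21: ready={E,F,H} → run E
t=22: ready={E,F,H} → run E
t=23: ready={E,F,H} → run E
t=24: ready={F,H} → run F
t=25: ready={F,H} → run F
t=26: ready={F,H} → run F
t=27: ready={F,H} → run F
t=28: ready={F,H} → run F
t=29: ready={H} → run H
t=30: ready={H} → run H
t=31: ready={H} → run H
t=32: (idle)
t=33: (idle)
t=34: (idle)
t=35: (idle)
t=36: (idle)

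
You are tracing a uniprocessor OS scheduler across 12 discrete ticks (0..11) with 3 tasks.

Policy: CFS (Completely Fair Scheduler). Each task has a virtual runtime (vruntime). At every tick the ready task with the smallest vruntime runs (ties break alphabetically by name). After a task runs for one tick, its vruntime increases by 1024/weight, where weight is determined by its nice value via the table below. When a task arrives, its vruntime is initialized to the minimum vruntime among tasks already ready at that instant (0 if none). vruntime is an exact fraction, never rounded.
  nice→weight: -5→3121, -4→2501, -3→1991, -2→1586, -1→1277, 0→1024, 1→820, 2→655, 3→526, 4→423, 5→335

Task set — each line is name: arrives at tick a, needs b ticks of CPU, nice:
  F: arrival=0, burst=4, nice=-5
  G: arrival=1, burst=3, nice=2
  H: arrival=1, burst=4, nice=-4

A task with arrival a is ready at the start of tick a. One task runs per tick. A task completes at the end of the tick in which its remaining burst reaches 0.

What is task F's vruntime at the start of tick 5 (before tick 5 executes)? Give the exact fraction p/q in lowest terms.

vruntime(F, start of tick 5) = 3072/3121

t=0: vr[F=0] → run F
t=1: vr[F=1024/3121 G=1024/3121 H=1024/3121] → run F
t=2: vr[F=2048/3121 G=1024/3121 H=1024/3121] → run G
t=3: vr[F=2048/3121 G=3866624/2044255 H=1024/3121] → run H
t=4: vr[F=2048/3121 G=3866624/2044255 H=5756928/7805621] → run F
t=5: vr[F=3072/3121 G=3866624/2044255 H=5756928/7805621] → run H
t=6: vr[F=3072/3121 G=3866624/2044255 H=8952832/7805621] → run F
t=7: vr[G=3866624/2044255 H=8952832/7805621] → run H
t=8: vr[G=3866624/2044255 H=12148736/7805621] → run H
t=9: vr[G=3866624/2044255] → run G
t=10: vr[G=7062528/2044255] → run G
t=11: (idle)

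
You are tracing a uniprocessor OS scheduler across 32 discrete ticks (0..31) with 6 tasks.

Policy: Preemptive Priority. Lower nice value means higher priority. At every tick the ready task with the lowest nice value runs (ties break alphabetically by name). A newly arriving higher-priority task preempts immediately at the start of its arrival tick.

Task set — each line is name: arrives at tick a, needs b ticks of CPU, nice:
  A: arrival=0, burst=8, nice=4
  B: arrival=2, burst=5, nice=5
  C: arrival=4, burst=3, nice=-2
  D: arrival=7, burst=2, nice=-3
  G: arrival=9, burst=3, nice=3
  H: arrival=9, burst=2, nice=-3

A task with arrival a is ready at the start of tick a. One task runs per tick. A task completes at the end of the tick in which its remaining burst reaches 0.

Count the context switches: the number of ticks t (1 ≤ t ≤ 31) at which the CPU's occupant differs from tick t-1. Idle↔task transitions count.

t=0: ready={A} → run A
t=1: ready={A} → run A
t=2: ready={A,B} → run A
t=3: ready={A,B} → run A
t=4: ready={A,B,C} → run C
t=5: ready={A,B,C} → run C
t=6: ready={A,B,C} → run C
t=7: ready={A,B,D} → run D
t=8: ready={A,B,D} → run D
t=9: ready={A,B,G,H} → run H
t=10: ready={A,B,G,H} → run H
t=11: ready={A,B,G} → run G
t=12: ready={A,B,G} → run G
t=13: ready={A,B,G} → run G
t=14: ready={A,B} → run A
t=15: ready={A,B} → run A
t=16: ready={A,B} → run A
t=17: ready={A,B} → run A
t=18: ready={B} → run B
t=19: ready={B} → run B
t=20: ready={B} → run B
t=21: ready={B} → run B
t=22: ready={B} → run B
t=23: (idle)
t=24: (idle)
t=25: (idle)
t=26: (idle)
t=27: (idle)
t=28: (idle)
t=29: (idle)
t=30: (idle)
t=31: (idle)

context switches = 7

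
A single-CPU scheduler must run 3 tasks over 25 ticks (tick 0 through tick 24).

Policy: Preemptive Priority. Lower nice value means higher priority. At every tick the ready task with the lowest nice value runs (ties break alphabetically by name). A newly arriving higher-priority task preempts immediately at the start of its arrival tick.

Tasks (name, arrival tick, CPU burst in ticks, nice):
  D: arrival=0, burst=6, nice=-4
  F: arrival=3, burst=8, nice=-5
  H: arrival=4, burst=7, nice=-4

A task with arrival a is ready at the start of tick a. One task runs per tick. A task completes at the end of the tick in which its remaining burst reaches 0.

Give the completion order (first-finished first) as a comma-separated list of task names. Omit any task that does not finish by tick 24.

t=0: ready={D} → run D
t=1: ready={D} → run D
t=2: ready={D} → run D
t=3: ready={D,F} → run F
t=4: ready={D,F,H} → run F
t=5: ready={D,F,H} → run F
t=6: ready={D,F,H} → run F
t=7: ready={D,F,H} → run F
t=8: ready={D,F,H} → run F
t=9: ready={D,F,H} → run F
t=10: ready={D,F,H} → run F
t=11: ready={D,H} → run D
t=12: ready={D,H} → run D
t=13: ready={D,H} → run D
t=14: ready={H} → run H
t=15: ready={H} → run H
t=16: ready={H} → run H
t=17: ready={H} → run H
t=18: ready={H} → run H
t=19: ready={H} → run H
t=20: ready={H} → run H
t=21: (idle)
t=22: (idle)
t=23: (idle)
t=24: (idle)

completion order = F, D, H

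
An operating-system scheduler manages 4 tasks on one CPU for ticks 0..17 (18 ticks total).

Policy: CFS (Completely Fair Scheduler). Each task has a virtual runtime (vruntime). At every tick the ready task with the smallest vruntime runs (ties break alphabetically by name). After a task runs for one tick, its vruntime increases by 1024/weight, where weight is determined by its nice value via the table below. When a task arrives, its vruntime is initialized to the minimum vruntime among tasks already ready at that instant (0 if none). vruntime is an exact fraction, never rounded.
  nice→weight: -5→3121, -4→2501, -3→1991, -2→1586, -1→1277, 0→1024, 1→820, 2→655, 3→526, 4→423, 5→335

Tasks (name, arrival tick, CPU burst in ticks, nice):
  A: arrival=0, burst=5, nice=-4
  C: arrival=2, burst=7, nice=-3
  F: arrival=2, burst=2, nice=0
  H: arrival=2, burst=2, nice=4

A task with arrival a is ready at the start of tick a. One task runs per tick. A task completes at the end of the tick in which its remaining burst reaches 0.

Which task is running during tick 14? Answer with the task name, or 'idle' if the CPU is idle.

t=0: vr[A=0] → run A
t=1: vr[A=1024/2501] → run A
t=2: vr[A=2048/2501 C=2048/2501 F=2048/2501 H=2048/2501] → run A
t=3: vr[A=3072/2501 C=2048/2501 F=2048/2501 H=2048/2501] → run C
t=4: vr[A=3072/2501 C=6638592/4979491 F=2048/2501 H=2048/2501] → run F
t=5: vr[A=3072/2501 C=6638592/4979491 F=4549/2501 H=2048/2501] → run H
t=6: vr[A=3072/2501 C=6638592/4979491 F=4549/2501 H=3427328/1057923] → run A
t=7: vr[A=4096/2501 C=6638592/4979491 F=4549/2501 H=3427328/1057923] → run C
t=8: vr[A=4096/2501 C=9199616/4979491 F=4549/2501 H=3427328/1057923] → run A
t=9: vr[C=9199616/4979491 F=4549/2501 H=3427328/1057923] → run F
t=10: vr[C=9199616/4979491 H=3427328/1057923] → run C
t=11: vr[C=11760640/4979491 H=3427328/1057923] → run C
t=12: vr[C=14321664/4979491 H=3427328/1057923] → run C
t=13: vr[C=16882688/4979491 H=3427328/1057923] → run H
t=14: vr[C=16882688/4979491] → run C
t=15: vr[C=19443712/4979491] → run C
t=16: (idle)
t=17: (idle)

running at tick 14 = C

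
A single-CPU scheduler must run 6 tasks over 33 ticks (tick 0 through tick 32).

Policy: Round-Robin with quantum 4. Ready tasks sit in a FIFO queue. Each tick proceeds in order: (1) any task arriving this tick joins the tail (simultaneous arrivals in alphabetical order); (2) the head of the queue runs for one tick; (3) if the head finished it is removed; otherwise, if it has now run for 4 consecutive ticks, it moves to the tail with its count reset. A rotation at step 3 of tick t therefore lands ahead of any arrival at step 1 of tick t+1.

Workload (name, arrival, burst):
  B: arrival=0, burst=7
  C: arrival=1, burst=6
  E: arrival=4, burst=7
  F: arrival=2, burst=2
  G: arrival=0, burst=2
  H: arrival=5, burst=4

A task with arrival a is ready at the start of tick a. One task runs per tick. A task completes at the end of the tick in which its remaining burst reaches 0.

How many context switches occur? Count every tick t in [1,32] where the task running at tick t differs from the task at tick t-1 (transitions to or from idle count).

t=0: queue=[B,G] q_used=0 → run B
t=1: queue=[B,G,C] q_used=1 → run B
t=2: queue=[B,G,C,F] q_used=2 → run B
t=3: queue=[B,G,C,F] q_used=3 → run B
t=4: queue=[G,C,F,B,E] q_used=0 → run G
t=5: queue=[G,C,F,B,E,H] q_used=1 → run G
t=6: queue=[C,F,B,E,H] q_used=0 → run C
t=7: queue=[C,F,B,E,H] q_used=1 → run C
t=8: queue=[C,F,B,E,H] q_used=2 → run C
t=9: queue=[C,F,B,E,H] q_used=3 → run C
t=10: queue=[F,B,E,H,C] q_used=0 → run F
t=11: queue=[F,B,E,H,C] q_used=1 → run F
t=12: queue=[B,E,H,C] q_used=0 → run B
t=13: queue=[B,E,H,C] q_used=1 → run B
t=14: queue=[B,E,H,C] q_used=2 → run B
t=15: queue=[E,H,C] q_used=0 → run E
t=16: queue=[E,H,C] q_used=1 → run E
t=17: queue=[E,H,C] q_used=2 → run E
t=18: queue=[E,H,C] q_used=3 → run E
t=19: queue=[H,C,E] q_used=0 → run H
t=20: queue=[H,C,E] q_used=1 → run H
t=21: queue=[H,C,E] q_used=2 → run H
t=22: queue=[H,C,E] q_used=3 → run H
t=23: queue=[C,E] q_used=0 → run C
t=24: queue=[C,E] q_used=1 → run C
t=25: queue=[E] q_used=0 → run E
t=26: queue=[E] q_used=1 → run E
t=27: queue=[E] q_used=2 → run E
t=28: (idle)
t=29: (idle)
t=30: (idle)
t=31: (idle)
t=32: (idle)

context switches = 9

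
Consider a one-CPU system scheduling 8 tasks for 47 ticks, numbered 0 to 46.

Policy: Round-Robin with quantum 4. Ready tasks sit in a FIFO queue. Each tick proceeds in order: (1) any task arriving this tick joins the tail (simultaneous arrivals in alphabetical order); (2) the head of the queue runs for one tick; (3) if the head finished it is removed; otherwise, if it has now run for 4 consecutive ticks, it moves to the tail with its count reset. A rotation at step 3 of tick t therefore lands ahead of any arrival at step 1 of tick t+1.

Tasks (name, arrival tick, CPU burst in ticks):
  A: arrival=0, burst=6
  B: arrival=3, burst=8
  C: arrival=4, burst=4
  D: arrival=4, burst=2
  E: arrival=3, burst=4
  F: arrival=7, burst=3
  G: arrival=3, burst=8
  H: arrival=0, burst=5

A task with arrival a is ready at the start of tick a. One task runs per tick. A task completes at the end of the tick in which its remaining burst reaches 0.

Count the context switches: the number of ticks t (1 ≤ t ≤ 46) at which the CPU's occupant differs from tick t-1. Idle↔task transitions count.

context switches = 12

t=0: queue=[A,H] q_used=0 → run A
t=1: queue=[A,H] q_used=1 → run A
t=2: queue=[A,H] q_used=2 → run A
t=3: queue=[A,H,B,E,G] q_used=3 → run A
t=4: queue=[H,B,E,G,A,C,D] q_used=0 → run H
t=5: queue=[H,B,E,G,A,C,D] q_used=1 → run H
t=6: queue=[H,B,E,G,A,C,D] q_used=2 → run H
t=7: queue=[H,B,E,G,A,C,D,F] q_used=3 → run H
t=8: queue=[B,E,G,A,C,D,F,H] q_used=0 → run B
t=9: queue=[B,E,G,A,C,D,F,H] q_used=1 → run B
t=10: queue=[B,E,G,A,C,D,F,H] q_used=2 → run B
t=11: queue=[B,E,G,A,C,D,F,H] q_used=3 → run B
t=12: queue=[E,G,A,C,D,F,H,B] q_used=0 → run E
t=13: queue=[E,G,A,C,D,F,H,B] q_used=1 → run E
t=14: queue=[E,G,A,C,D,F,H,B] q_used=2 → run E
t=15: queue=[E,G,A,C,D,F,H,B] q_used=3 → run E
t=16: queue=[G,A,C,D,F,H,B] q_used=0 → run G
t=17: queue=[G,A,C,D,F,H,B] q_used=1 → run G
t=18: queue=[G,A,C,D,F,H,B] q_used=2 → run G
t=19: queue=[G,A,C,D,F,H,B] q_used=3 → run G
t=20: queue=[A,C,D,F,H,B,G] q_used=0 → run A
t=21: queue=[A,C,D,F,H,B,G] q_used=1 → run A
t=22: queue=[C,D,F,H,B,G] q_used=0 → run C
t=23: queue=[C,D,F,H,B,G] q_used=1 → run C
t=24: queue=[C,D,F,H,B,G] q_used=2 → run C
t=25: queue=[C,D,F,H,B,G] q_used=3 → run C
t=26: queue=[D,F,H,B,G] q_used=0 → run D
t=27: queue=[D,F,H,B,G] q_used=1 → run D
t=28: queue=[F,H,B,G] q_used=0 → run F
t=29: queue=[F,H,B,G] q_used=1 → run F
t=30: queue=[F,H,B,G] q_used=2 → run F
t=31: queue=[H,B,G] q_used=0 → run H
t=32: queue=[B,G] q_used=0 → run B
t=33: queue=[B,G] q_used=1 → run B
t=34: queue=[B,G] q_used=2 → run B
t=35: queue=[B,G] q_used=3 → run B
t=36: queue=[G] q_used=0 → run G
t=37: queue=[G] q_used=1 → run G
t=38: queue=[G] q_used=2 → run G
t=39: queue=[G] q_used=3 → run G
t=40: (idle)
t=41: (idle)
t=42: (idle)
t=43: (idle)
t=44: (idle)
t=45: (idle)
t=46: (idle)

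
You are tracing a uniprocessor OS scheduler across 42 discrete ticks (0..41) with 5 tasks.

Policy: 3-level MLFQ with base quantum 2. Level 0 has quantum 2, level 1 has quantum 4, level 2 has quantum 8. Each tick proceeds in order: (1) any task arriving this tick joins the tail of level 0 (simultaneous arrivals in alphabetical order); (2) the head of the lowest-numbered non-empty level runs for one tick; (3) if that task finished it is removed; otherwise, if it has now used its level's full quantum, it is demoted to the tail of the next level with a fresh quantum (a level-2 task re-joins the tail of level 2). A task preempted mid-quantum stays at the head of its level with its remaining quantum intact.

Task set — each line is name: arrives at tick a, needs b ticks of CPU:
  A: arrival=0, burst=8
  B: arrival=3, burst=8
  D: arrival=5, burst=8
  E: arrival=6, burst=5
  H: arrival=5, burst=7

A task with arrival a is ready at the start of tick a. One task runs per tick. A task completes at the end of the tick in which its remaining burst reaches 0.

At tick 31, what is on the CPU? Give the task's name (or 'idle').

running at tick 31 = B

t=0: L0/L1/L2 = A/-/- → run A
t=1: L0/L1/L2 = A/-/- → run A
t=2: L0/L1/L2 = -/A/- → run A
t=3: L0/L1/L2 = B/A/- → run B
t=4: L0/L1/L2 = B/A/- → run B
t=5: L0/L1/L2 = DH/AB/- → run D
t=6: L0/L1/L2 = DHE/AB/- → run D
t=7: L0/L1/L2 = HE/ABD/- → run H
t=8: L0/L1/L2 = HE/ABD/- → run H
t=9: L0/L1/L2 = E/ABDH/- → run E
t=10: L0/L1/L2 = E/ABDH/- → run E
t=11: L0/L1/L2 = -/ABDHE/- → run A
t=12: L0/L1/L2 = -/ABDHE/- → run A
t=13: L0/L1/L2 = -/ABDHE/- → run A
t=14: L0/L1/L2 = -/BDHE/A → run B
t=15: L0/L1/L2 = -/BDHE/A → run B
t=16: L0/L1/L2 = -/BDHE/A → run B
t=17: L0/L1/L2 = -/BDHE/A → run B
t=18: L0/L1/L2 = -/DHE/AB → run D
t=19: L0/L1/L2 = -/DHE/AB → run D
t=20: L0/L1/L2 = -/DHE/AB → run D
t=21: L0/L1/L2 = -/DHE/AB → run D
t=22: L0/L1/L2 = -/HE/ABD → run H
t=23: L0/L1/L2 = -/HE/ABD → run H
t=24: L0/L1/L2 = -/HE/ABD → run H
t=25: L0/L1/L2 = -/HE/ABD → run H
t=26: L0/L1/L2 = -/E/ABDH → run E
t=27: L0/L1/L2 = -/E/ABDH → run E
t=28: L0/L1/L2 = -/E/ABDH → run E
t=29: L0/L1/L2 = -/-/ABDH → run A
t=30: L0/L1/L2 = -/-/ABDH → run A
t=31: L0/L1/L2 = -/-/BDH → run B
t=32: L0/L1/L2 = -/-/BDH → run B
t=33: L0/L1/L2 = -/-/DH → run D
t=34: L0/L1/L2 = -/-/DH → run D
t=35: L0/L1/L2 = -/-/H → run H
t=36: (idle)
t=37: (idle)
t=38: (idle)
t=39: (idle)
t=40: (idle)
t=41: (idle)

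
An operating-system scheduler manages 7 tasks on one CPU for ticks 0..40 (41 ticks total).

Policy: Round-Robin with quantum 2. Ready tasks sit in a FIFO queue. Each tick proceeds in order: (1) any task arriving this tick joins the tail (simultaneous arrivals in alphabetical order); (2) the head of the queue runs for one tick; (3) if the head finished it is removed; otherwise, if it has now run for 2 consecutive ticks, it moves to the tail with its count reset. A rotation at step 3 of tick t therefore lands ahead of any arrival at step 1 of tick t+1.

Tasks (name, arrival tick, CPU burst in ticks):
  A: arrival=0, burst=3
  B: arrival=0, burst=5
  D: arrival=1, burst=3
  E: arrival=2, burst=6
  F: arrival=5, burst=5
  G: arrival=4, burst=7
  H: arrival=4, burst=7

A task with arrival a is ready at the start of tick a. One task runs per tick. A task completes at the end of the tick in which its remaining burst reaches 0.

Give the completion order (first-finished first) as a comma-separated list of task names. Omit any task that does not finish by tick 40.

t=0: queue=[A,B] q_used=0 → run A
t=1: queue=[A,B,D] q_used=1 → run A
t=2: queue=[B,D,A,E] q_used=0 → run B
t=3: queue=[B,D,A,E] q_used=1 → run B
t=4: queue=[D,A,E,B,G,H] q_used=0 → run D
t=5: queue=[D,A,E,B,G,H,F] q_used=1 → run D
t=6: queue=[A,E,B,G,H,F,D] q_used=0 → run A
t=7: queue=[E,B,G,H,F,D] q_used=0 → run E
t=8: queue=[E,B,G,H,F,D] q_used=1 → run E
t=9: queue=[B,G,H,F,D,E] q_used=0 → run B
t=10: queue=[B,G,H,F,D,E] q_used=1 → run B
t=11: queue=[G,H,F,D,E,B] q_used=0 → run G
t=12: queue=[G,H,F,D,E,B] q_used=1 → run G
t=13: queue=[H,F,D,E,B,G] q_used=0 → run H
t=14: queue=[H,F,D,E,B,G] q_used=1 → run H
t=15: queue=[F,D,E,B,G,H] q_used=0 → run F
t=16: queue=[F,D,E,B,G,H] q_used=1 → run F
t=17: queue=[D,E,B,G,H,F] q_used=0 → run D
t=18: queue=[E,B,G,H,F] q_used=0 → run E
t=19: queue=[E,B,G,H,F] q_used=1 → run E
t=20: queue=[B,G,H,F,E] q_used=0 → run B
t=21: queue=[G,H,F,E] q_used=0 → run G
t=22: queue=[G,H,F,E] q_used=1 → run G
t=23: queue=[H,F,E,G] q_used=0 → run H
t=24: queue=[H,F,E,G] q_used=1 → run H
t=25: queue=[F,E,G,H] q_used=0 → run F
t=26: queue=[F,E,G,H] q_used=1 → run F
t=27: queue=[E,G,H,F] q_used=0 → run E
t=28: queue=[E,G,H,F] q_used=1 → run E
t=29: queue=[G,H,F] q_used=0 → run G
t=30: queue=[G,H,F] q_used=1 → run G
t=31: queue=[H,F,G] q_used=0 → run H
t=32: queue=[H,F,G] q_used=1 → run H
t=33: queue=[F,G,H] q_used=0 → run F
t=34: queue=[G,H] q_used=0 → run G
t=35: queue=[H] q_used=0 → run H
t=36: (idle)
t=37: (idle)
t=38: (idle)
t=39: (idle)
t=40: (idle)

completion order = A, D, B, E, F, G, H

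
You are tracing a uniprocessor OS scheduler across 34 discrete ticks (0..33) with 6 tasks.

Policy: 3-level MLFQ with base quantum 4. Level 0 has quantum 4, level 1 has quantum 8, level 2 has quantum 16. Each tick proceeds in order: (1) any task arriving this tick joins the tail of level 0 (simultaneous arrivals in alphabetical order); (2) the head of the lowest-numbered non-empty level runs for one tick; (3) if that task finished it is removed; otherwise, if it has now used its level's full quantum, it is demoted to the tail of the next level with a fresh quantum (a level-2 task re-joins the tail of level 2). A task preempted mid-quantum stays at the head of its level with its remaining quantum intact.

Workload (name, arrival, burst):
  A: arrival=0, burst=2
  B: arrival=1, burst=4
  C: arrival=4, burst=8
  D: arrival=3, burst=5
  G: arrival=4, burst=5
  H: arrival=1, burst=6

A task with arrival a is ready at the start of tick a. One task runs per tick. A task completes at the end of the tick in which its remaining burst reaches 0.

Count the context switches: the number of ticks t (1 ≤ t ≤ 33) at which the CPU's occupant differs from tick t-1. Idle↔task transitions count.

context switches = 10

t=0: L0/L1/L2 = A/-/- → run A
t=1: L0/L1/L2 = ABH/-/- → run A
t=2: L0/L1/L2 = BH/-/- → run B
t=3: L0/L1/L2 = BHD/-/- → run B
t=4: L0/L1/L2 = BHDCG/-/- → run B
t=5: L0/L1/L2 = BHDCG/-/- → run B
t=6: L0/L1/L2 = HDCG/-/- → run H
t=7: L0/L1/L2 = HDCG/-/- → run H
t=8: L0/L1/L2 = HDCG/-/- → run H
t=9: L0/L1/L2 = HDCG/-/- → run H
t=10: L0/L1/L2 = DCG/H/- → run D
t=11: L0/L1/L2 = DCG/H/- → run D
t=12: L0/L1/L2 = DCG/H/- → run D
t=13: L0/L1/L2 = DCG/H/- → run D
t=14: L0/L1/L2 = CG/HD/- → run C
t=15: L0/L1/L2 = CG/HD/- → run C
t=16: L0/L1/L2 = CG/HD/- → run C
t=17: L0/L1/L2 = CG/HD/- → run C
t=18: L0/L1/L2 = G/HDC/- → run G
t=19: L0/L1/L2 = G/HDC/- → run G
t=20: L0/L1/L2 = G/HDC/- → run G
t=21: L0/L1/L2 = G/HDC/- → run G
t=22: L0/L1/L2 = -/HDCG/- → run H
t=23: L0/L1/L2 = -/HDCG/- → run H
t=24: L0/L1/L2 = -/DCG/- → run D
t=25: L0/L1/L2 = -/CG/- → run C
t=26: L0/L1/L2 = -/CG/- → run C
t=27: L0/L1/L2 = -/CG/- → run C
t=28: L0/L1/L2 = -/CG/- → run C
t=29: L0/L1/L2 = -/G/- → run G
t=30: (idle)
t=31: (idle)
t=32: (idle)
t=33: (idle)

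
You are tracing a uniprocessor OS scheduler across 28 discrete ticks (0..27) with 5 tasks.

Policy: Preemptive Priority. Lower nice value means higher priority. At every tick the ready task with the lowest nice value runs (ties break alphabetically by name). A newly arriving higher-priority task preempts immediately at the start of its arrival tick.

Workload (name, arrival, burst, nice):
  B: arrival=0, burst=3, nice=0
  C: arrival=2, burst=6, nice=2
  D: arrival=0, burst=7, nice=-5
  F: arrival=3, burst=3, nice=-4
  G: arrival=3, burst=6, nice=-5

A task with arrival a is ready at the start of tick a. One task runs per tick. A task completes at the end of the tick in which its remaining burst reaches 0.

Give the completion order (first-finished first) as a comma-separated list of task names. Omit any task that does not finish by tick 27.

completion order = D, G, F, B, C

t=0: ready={B,D} → run D
t=1: ready={B,D} → run D
t=2: ready={B,C,D} → run D
t=3: ready={B,C,D,F,G} → run D
t=4: ready={B,C,D,F,G} → run D
t=5: ready={B,C,D,F,G} → run D
t=6: ready={B,C,D,F,G} → run D
t=7: ready={B,C,F,G} → run G
t=8: ready={B,C,F,G} → run G
t=9: ready={B,C,F,G} → run G
t=10: ready={B,C,F,G} → run G
t=11: ready={B,C,F,G} → run G
t=12: ready={B,C,F,G} → run G
t=13: ready={B,C,F} → run F
t=14: ready={B,C,F} → run F
t=15: ready={B,C,F} → run F
t=16: ready={B,C} → run B
t=17: ready={B,C} → run B
t=18: ready={B,C} → run B
t=19: ready={C} → run C
t=20: ready={C} → run C
t=21: ready={C} → run C
t=22: ready={C} → run C
t=23: ready={C} → run C
t=24: ready={C} → run C
t=25: (idle)
t=26: (idle)
t=27: (idle)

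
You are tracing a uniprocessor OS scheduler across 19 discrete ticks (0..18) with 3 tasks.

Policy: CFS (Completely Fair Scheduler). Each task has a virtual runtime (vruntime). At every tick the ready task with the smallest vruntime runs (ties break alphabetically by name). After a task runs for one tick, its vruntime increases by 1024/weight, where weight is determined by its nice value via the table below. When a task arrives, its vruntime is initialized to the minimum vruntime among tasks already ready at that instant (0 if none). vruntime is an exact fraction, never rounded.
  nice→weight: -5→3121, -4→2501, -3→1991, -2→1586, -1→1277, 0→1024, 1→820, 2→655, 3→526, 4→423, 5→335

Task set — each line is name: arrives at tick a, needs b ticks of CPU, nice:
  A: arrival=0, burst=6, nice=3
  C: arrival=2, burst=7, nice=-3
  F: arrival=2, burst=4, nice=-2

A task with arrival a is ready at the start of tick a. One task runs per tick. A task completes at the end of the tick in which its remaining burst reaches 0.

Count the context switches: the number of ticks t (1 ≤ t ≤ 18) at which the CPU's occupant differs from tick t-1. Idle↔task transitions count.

context switches = 12

t=0: vr[A=0] → run A
t=1: vr[A=512/263] → run A
t=2: vr[A=1024/263 C=1024/263 F=1024/263] → run A
t=3: vr[A=1536/263 C=1024/263 F=1024/263] → run C
t=4: vr[A=1536/263 C=2308096/523633 F=1024/263] → run F
t=5: vr[A=1536/263 C=2308096/523633 F=946688/208559] → run C
t=6: vr[A=1536/263 C=2577408/523633 F=946688/208559] → run F
t=7: vr[A=1536/263 C=2577408/523633 F=1081344/208559] → run C
t=8: vr[A=1536/263 C=2846720/523633 F=1081344/208559] → run F
t=9: vr[A=1536/263 C=2846720/523633 F=1216000/208559] → run C
t=10: vr[A=1536/263 C=3116032/523633 F=1216000/208559] → run F
t=11: vr[A=1536/263 C=3116032/523633] → run A
t=12: vr[A=2048/263 C=3116032/523633] → run C
t=13: vr[A=2048/263 C=3385344/523633] → run C
t=14: vr[A=2048/263 C=3654656/523633] → run C
t=15: vr[A=2048/263] → run A
t=16: vr[A=2560/263] → run A
t=17: (idle)
t=18: (idle)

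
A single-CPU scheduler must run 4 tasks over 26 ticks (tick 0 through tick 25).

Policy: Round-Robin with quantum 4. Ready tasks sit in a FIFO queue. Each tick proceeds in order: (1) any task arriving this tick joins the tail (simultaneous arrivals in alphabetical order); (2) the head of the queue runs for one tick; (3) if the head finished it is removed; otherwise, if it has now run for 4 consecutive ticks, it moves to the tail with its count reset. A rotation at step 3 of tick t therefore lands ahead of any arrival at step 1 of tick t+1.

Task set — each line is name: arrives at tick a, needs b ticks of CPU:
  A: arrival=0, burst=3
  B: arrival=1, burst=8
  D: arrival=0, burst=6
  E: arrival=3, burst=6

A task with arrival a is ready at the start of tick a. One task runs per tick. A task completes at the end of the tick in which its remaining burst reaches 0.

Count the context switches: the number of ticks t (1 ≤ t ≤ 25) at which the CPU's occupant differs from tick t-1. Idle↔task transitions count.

t=0: queue=[A,D] q_used=0 → run A
t=1: queue=[A,D,B] q_used=1 → run A
t=2: queue=[A,D,B] q_used=2 → run A
t=3: queue=[D,B,E] q_used=0 → run D
t=4: queue=[D,B,E] q_used=1 → run D
t=5: queue=[D,B,E] q_used=2 → run D
t=6: queue=[D,B,E] q_used=3 → run D
t=7: queue=[B,E,D] q_used=0 → run B
t=8: queue=[B,E,D] q_used=1 → run B
t=9: queue=[B,E,D] q_used=2 → run B
t=10: queue=[B,E,D] q_used=3 → run B
t=11: queue=[E,D,B] q_used=0 → run E
t=12: queue=[E,D,B] q_used=1 → run E
t=13: queue=[E,D,B] q_used=2 → run E
t=14: queue=[E,D,B] q_used=3 → run E
t=15: queue=[D,B,E] q_used=0 → run D
t=16: queue=[D,B,E] q_used=1 → run D
t=17: queue=[B,E] q_used=0 → run B
t=18: queue=[B,E] q_used=1 → run B
t=19: queue=[B,E] q_used=2 → run B
t=20: queue=[B,E] q_used=3 → run B
t=21: queue=[E] q_used=0 → run E
t=22: queue=[E] q_used=1 → run E
t=23: (idle)
t=24: (idle)
t=25: (idle)

context switches = 7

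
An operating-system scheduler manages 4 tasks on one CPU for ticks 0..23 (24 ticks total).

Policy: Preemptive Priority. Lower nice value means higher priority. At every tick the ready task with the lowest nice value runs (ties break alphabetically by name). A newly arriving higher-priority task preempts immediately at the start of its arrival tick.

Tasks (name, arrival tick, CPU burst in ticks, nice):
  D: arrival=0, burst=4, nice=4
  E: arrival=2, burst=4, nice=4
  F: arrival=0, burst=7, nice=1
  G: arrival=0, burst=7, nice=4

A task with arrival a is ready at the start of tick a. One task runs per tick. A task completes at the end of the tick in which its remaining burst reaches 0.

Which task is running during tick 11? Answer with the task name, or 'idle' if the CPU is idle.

running at tick 11 = E

t=0: ready={D,F,G} → run F
t=1: ready={D,F,G} → run F
t=2: ready={D,E,F,G} → run F
t=3: ready={D,E,F,G} → run F
t=4: ready={D,E,F,G} → run F
t=5: ready={D,E,F,G} → run F
t=6: ready={D,E,F,G} → run F
t=7: ready={D,E,G} → run D
t=8: ready={D,E,G} → run D
t=9: ready={D,E,G} → run D
t=10: ready={D,E,G} → run D
t=11: ready={E,G} → run E
t=12: ready={E,G} → run E
t=13: ready={E,G} → run E
t=14: ready={E,G} → run E
t=15: ready={G} → run G
t=16: ready={G} → run G
t=17: ready={G} → run G
t=18: ready={G} → run G
t=19: ready={G} → run G
t=20: ready={G} → run G
t=21: ready={G} → run G
t=22: (idle)
t=23: (idle)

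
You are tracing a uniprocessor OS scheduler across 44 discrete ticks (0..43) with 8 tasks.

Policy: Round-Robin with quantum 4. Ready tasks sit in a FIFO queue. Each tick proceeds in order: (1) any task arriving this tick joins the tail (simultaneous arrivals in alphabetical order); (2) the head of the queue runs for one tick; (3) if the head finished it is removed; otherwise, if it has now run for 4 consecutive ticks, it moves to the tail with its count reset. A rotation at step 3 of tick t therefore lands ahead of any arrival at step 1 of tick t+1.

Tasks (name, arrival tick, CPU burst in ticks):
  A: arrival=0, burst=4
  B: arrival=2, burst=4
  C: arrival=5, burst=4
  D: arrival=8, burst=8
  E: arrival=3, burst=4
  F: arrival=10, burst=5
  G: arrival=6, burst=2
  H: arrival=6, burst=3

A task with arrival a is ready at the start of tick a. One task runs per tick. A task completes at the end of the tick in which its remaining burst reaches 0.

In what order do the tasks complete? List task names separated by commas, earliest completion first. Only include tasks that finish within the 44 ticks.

completion order = A, B, E, C, G, H, D, F

t=0: queue=[A] q_used=0 → run A
t=1: queue=[A] q_used=1 → run A
t=2: queue=[A,B] q_used=2 → run A
t=3: queue=[A,B,E] q_used=3 → run A
t=4: queue=[B,E] q_used=0 → run B
t=5: queue=[B,E,C] q_used=1 → run B
t=6: queue=[B,E,C,G,H] q_used=2 → run B
t=7: queue=[B,E,C,G,H] q_used=3 → run B
t=8: queue=[E,C,G,H,D] q_used=0 → run E
t=9: queue=[E,C,G,H,D] q_used=1 → run E
t=10: queue=[E,C,G,H,D,F] q_used=2 → run E
t=11: queue=[E,C,G,H,D,F] q_used=3 → run E
t=12: queue=[C,G,H,D,F] q_used=0 → run C
t=13: queue=[C,G,H,D,F] q_used=1 → run C
t=14: queue=[C,G,H,D,F] q_used=2 → run C
t=15: queue=[C,G,H,D,F] q_used=3 → run C
t=16: queue=[G,H,D,F] q_used=0 → run G
t=17: queue=[G,H,D,F] q_used=1 → run G
t=18: queue=[H,D,F] q_used=0 → run H
t=19: queue=[H,D,F] q_used=1 → run H
t=20: queue=[H,D,F] q_used=2 → run H
t=21: queue=[D,F] q_used=0 → run D
t=22: queue=[D,F] q_used=1 → run D
t=23: queue=[D,F] q_used=2 → run D
t=24: queue=[D,F] q_used=3 → run D
t=25: queue=[F,D] q_used=0 → run F
t=26: queue=[F,D] q_used=1 → run F
t=27: queue=[F,D] q_used=2 → run F
t=28: queue=[F,D] q_used=3 → run F
t=29: queue=[D,F] q_used=0 → run D
t=30: queue=[D,F] q_used=1 → run D
t=31: queue=[D,F] q_used=2 → run D
t=32: queue=[D,F] q_used=3 → run D
t=33: queue=[F] q_used=0 → run F
t=34: (idle)
t=35: (idle)
t=36: (idle)
t=37: (idle)
t=38: (idle)
t=39: (idle)
t=40: (idle)
t=41: (idle)
t=42: (idle)
t=43: (idle)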